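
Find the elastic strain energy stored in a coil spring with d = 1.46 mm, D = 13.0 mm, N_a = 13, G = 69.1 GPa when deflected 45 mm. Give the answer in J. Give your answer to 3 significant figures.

k = Gd⁴/(8D³N_a) = (69.1×10³)(1.46⁴)/(8·13.0³·13) = 1.3741 N/mm
U = ½kδ² = 0.5 × 1.3741 × 45² = 1391.3 N·mm = 1.3913 J

1.39 J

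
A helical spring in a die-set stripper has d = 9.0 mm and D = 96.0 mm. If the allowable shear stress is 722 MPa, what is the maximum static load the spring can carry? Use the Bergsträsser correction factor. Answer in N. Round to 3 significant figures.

C = D/d = 96.0/9.0 = 10.6667
K_B = (4C+2)/(4C−3) = 44.667/39.667 = 1.1261
τ_max = K·8FD/(πd³) → F_max = τ_allow·πd³/(8DK)
F_max = 722·π·9.0³/(8·96.0·1.1261) = 1.6535e+06/864.81 = 1912 N

1910 N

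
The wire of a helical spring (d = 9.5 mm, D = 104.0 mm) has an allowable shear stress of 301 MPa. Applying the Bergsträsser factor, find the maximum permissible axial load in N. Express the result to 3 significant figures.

C = D/d = 104.0/9.5 = 10.9474
K_B = (4C+2)/(4C−3) = 45.789/40.789 = 1.1226
τ_max = K·8FD/(πd³) → F_max = τ_allow·πd³/(8DK)
F_max = 301·π·9.5³/(8·104.0·1.1226) = 8.1075e+05/933.99 = 868.05 N

868 N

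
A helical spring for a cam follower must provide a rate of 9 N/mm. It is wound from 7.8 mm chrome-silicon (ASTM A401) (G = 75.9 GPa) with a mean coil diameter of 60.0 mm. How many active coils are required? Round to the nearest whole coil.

18

N_a = Gd⁴/(8D³k) = (75.9×10³ × 7.8⁴)/(8 × 60.0³ × 9)
    = 2.80944e+08 / 1.5552e+07 = 18.06 → 18 coils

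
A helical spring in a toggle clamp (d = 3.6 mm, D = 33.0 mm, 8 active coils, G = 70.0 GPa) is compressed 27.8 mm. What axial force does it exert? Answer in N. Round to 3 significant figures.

k = Gd⁴/(8D³N_a) = (70.0×10³)(3.6⁴)/(8·33.0³·8) = 5.1119 N/mm
F = k·δ = 5.1119 × 27.8 = 142.11 N

142 N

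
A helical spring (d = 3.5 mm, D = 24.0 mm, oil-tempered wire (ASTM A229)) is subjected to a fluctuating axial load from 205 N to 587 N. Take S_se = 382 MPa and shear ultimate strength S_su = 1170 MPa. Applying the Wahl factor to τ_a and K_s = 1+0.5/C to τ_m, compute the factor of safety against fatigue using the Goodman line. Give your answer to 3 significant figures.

C = D/d = 24.0/3.5 = 6.8571; K_W = (4C−1)/(4C−4)+0.615/C = 1.2177; K_s = 1+0.5/C = 1.0729
F_a = (F_max−F_min)/2 = 191 N; F_m = (F_max+F_min)/2 = 396 N
τ_a = K_W·8F_aD/(πd³) = 1.2177 × 272.26 = 331.54 MPa
τ_m = K_s·8F_mD/(πd³) = 1.0729 × 564.47 = 605.63 MPa
Goodman: 1/n_f = τ_a/S_se + τ_m/S_su = 331.54/382 + 605.63/1170 = 0.86790 + 0.51763 = 1.3855
n_f = 1/1.3855 = 0.7217

0.722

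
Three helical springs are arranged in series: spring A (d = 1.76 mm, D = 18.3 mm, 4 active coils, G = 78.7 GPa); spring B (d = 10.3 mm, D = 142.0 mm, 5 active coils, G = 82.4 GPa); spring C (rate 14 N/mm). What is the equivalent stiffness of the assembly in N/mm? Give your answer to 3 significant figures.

2.20 N/mm

k_A = Gd⁴/(8D³N_a) = (78.7×10³)(1.76⁴)/(8·18.3³·4) = 3.8505 N/mm
k_B = Gd⁴/(8D³N_a) = (82.4×10³)(10.3⁴)/(8·142.0³·5) = 8.0975 N/mm
Series: 1/k_eq = 1/3.8505 + 1/8.0975 + 1/14 = 0.45463; k_eq = 2.1996 N/mm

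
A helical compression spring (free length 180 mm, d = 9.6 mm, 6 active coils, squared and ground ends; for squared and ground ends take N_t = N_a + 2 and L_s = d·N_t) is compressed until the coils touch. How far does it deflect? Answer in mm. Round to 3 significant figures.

N_t = 8; L_s = 9.6·8 = 76.8 mm
δ_solid = L₀ − L_s = 180 − 76.8 = 103.2 mm

103 mm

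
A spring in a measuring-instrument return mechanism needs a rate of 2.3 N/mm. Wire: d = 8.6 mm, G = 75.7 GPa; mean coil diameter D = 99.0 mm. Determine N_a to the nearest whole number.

N_a = Gd⁴/(8D³k) = (75.7×10³ × 8.6⁴)/(8 × 99.0³ × 2.3)
    = 4.14085e+08 / 1.78535e+07 = 23.19 → 23 coils

23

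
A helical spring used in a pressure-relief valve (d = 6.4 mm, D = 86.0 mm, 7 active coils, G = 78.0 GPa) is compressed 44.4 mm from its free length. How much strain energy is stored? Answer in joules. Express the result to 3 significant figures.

3.62 J

k = Gd⁴/(8D³N_a) = (78.0×10³)(6.4⁴)/(8·86.0³·7) = 3.6739 N/mm
U = ½kδ² = 0.5 × 3.6739 × 44.4² = 3621.3 N·mm = 3.6213 J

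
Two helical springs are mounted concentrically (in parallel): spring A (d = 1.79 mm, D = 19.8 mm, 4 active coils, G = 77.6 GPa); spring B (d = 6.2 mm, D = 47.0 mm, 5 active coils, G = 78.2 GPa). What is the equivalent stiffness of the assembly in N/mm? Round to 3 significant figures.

31.0 N/mm

k_A = Gd⁴/(8D³N_a) = (77.6×10³)(1.79⁴)/(8·19.8³·4) = 3.2072 N/mm
k_B = Gd⁴/(8D³N_a) = (78.2×10³)(6.2⁴)/(8·47.0³·5) = 27.824 N/mm
Parallel: k_eq = 3.2072 + 27.824 = 31.031 N/mm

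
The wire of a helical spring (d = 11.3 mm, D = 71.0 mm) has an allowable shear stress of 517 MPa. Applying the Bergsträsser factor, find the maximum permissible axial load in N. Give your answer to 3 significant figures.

C = D/d = 71.0/11.3 = 6.2832
K_B = (4C+2)/(4C−3) = 27.133/22.133 = 1.2259
τ_max = K·8FD/(πd³) → F_max = τ_allow·πd³/(8DK)
F_max = 517·π·11.3³/(8·71.0·1.2259) = 2.3436e+06/696.32 = 3365.7 N

3370 N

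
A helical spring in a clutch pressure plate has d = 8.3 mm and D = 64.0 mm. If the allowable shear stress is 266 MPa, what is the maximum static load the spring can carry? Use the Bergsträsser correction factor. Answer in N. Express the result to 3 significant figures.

C = D/d = 64.0/8.3 = 7.7108
K_B = (4C+2)/(4C−3) = 32.843/27.843 = 1.1796
τ_max = K·8FD/(πd³) → F_max = τ_allow·πd³/(8DK)
F_max = 266·π·8.3³/(8·64.0·1.1796) = 4.7782e+05/603.94 = 791.17 N

791 N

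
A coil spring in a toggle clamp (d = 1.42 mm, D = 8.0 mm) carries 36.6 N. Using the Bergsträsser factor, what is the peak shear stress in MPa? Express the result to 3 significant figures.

Spring index C = D/d = 8.0/1.42 = 5.6338
K_B = (4C+2)/(4C−3) = 24.535/19.535 = 1.2559
τ₀ = 8FD/(πd³) = 8·36.6·8.0/(π·1.42³) = 2342.4/8.9953 = 260.4 MPa
τ_max = K·τ₀ = 1.2559 × 260.4 = 327.05 MPa

327 MPa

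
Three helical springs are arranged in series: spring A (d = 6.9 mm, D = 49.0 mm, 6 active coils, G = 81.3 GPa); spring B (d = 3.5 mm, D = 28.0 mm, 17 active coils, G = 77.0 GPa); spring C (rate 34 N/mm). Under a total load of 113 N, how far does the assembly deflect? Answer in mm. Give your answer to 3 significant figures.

k_A = Gd⁴/(8D³N_a) = (81.3×10³)(6.9⁴)/(8·49.0³·6) = 32.633 N/mm
k_B = Gd⁴/(8D³N_a) = (77.0×10³)(3.5⁴)/(8·28.0³·17) = 3.8703 N/mm
Series: 1/k_eq = 1/32.633 + 1/3.8703 + 1/34 = 0.31843; k_eq = 3.1404 N/mm
δ = F/k_eq = 113/3.1404 = 35.983 mm

36.0 mm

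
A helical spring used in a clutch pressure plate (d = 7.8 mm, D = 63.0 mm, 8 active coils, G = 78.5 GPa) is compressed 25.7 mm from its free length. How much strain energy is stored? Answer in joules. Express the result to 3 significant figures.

6.00 J

k = Gd⁴/(8D³N_a) = (78.5×10³)(7.8⁴)/(8·63.0³·8) = 18.157 N/mm
U = ½kδ² = 0.5 × 18.157 × 25.7² = 5996.3 N·mm = 5.9963 J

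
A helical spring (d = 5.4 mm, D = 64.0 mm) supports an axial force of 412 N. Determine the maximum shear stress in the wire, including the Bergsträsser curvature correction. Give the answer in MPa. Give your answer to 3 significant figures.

Spring index C = D/d = 64.0/5.4 = 11.8519
K_B = (4C+2)/(4C−3) = 49.407/44.407 = 1.1126
τ₀ = 8FD/(πd³) = 8·412·64.0/(π·5.4³) = 210944/494.69 = 426.42 MPa
τ_max = K·τ₀ = 1.1126 × 426.42 = 474.43 MPa

474 MPa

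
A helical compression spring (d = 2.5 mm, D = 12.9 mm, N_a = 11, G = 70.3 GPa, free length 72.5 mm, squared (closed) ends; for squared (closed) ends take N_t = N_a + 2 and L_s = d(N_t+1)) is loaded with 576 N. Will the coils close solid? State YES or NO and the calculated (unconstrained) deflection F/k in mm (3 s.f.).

YES, δ = 39.6 mm

k = Gd⁴/(8D³N_a) = (70.3×10³)(2.5⁴)/(8·12.9³·11) = 14.537 N/mm
N_t = 13; L_s = 2.5·14 = 35 mm; δ_solid = L₀ − L_s = 72.5 − 35 = 37.5 mm
δ = F/k = 576/14.537 = 39.624 mm
δ ≥ δ_solid → spring goes solid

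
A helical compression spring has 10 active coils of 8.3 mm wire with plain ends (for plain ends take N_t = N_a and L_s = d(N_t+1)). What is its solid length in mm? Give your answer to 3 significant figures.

91.3 mm

plain ends: N_t = N_a = 10
L_s = d·(N_t+1) = 8.3 × 11 = 91.3 mm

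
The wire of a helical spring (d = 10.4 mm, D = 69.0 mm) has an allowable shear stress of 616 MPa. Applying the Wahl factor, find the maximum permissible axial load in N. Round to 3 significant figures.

3220 N

C = D/d = 69.0/10.4 = 6.6346
K_W = (4C−1)/(4C−4) + 0.615/C = 25.538/22.538 + 0.0927 = 1.2258
τ_max = K·8FD/(πd³) → F_max = τ_allow·πd³/(8DK)
F_max = 616·π·10.4³/(8·69.0·1.2258) = 2.1769e+06/676.64 = 3217.2 N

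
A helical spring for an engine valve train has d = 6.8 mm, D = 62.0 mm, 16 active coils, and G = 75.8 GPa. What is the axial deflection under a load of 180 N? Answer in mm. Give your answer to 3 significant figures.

33.9 mm

k = Gd⁴/(8D³N_a) = (75.8×10³)(6.8⁴)/(8·62.0³·16) = 5.3128 N/mm
δ = F/k = 180 / 5.3128 = 33.881 mm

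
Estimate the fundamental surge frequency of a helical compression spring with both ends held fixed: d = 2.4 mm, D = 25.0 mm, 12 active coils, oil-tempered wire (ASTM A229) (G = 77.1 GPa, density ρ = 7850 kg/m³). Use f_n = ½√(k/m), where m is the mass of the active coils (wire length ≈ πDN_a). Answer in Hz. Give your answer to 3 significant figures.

k = Gd⁴/(8D³N_a) = (77.1×10³)(2.4⁴)/(8·25.0³·12) = 1.7053 N/mm = 1705.3 N/m
Wire length L = πDN_a = π·25.0·12 = 942.48 mm
m = ρ·(πd²/4)·L = 7850 × 4.5239×10⁻⁶ m² × 0.94248 m = 0.03347 kg
f_n = ½√(k/m) = 0.5·√(1705.3/0.03347) = 0.5·√(50951) = 112.86 Hz

113 Hz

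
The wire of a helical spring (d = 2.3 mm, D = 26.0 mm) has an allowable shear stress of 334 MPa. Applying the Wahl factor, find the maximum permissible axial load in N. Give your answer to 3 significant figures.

C = D/d = 26.0/2.3 = 11.3043
K_W = (4C−1)/(4C−4) + 0.615/C = 44.217/41.217 + 0.0544 = 1.1272
τ_max = K·8FD/(πd³) → F_max = τ_allow·πd³/(8DK)
F_max = 334·π·2.3³/(8·26.0·1.1272) = 12767/234.46 = 54.453 N

54.5 N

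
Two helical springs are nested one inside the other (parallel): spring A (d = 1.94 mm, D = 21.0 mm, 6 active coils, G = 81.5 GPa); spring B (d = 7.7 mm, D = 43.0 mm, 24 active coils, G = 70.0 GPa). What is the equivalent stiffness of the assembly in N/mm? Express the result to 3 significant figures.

18.7 N/mm

k_A = Gd⁴/(8D³N_a) = (81.5×10³)(1.94⁴)/(8·21.0³·6) = 2.597 N/mm
k_B = Gd⁴/(8D³N_a) = (70.0×10³)(7.7⁴)/(8·43.0³·24) = 16.12 N/mm
Parallel: k_eq = 2.597 + 16.12 = 18.717 N/mm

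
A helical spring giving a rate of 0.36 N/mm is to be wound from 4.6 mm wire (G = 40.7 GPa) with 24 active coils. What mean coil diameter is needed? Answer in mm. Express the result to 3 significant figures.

64.1 mm

D = (Gd⁴/(8N_a·k))^(1/3) = (40.7×10³·4.6⁴/(8·24·0.36))^(1/3)
  = (263646)^(1/3) = 64.1220 mm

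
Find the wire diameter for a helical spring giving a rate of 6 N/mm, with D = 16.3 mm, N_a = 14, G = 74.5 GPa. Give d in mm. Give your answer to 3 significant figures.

2.50 mm

d = (8D³N_a·k / G)^(1/4) = (8·16.3³·14·6 / (74.5×10³))^0.25
  = (39.064)^0.25 = 2.5000 mm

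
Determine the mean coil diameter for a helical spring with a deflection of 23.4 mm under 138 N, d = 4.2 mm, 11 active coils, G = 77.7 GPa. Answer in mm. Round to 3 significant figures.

Required rate k = F/δ = 138/23.4 = 5.8974 N/mm
D = (Gd⁴/(8N_a·k))^(1/3) = (77.7×10³·4.2⁴/(8·11·5.8974))^(1/3)
  = (46587.8)^(1/3) = 35.9825 mm

36.0 mm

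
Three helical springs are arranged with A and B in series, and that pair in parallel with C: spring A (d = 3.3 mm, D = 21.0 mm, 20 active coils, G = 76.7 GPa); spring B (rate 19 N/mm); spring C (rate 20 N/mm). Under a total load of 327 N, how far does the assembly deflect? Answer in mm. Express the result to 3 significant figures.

k_A = Gd⁴/(8D³N_a) = (76.7×10³)(3.3⁴)/(8·21.0³·20) = 6.1387 N/mm
Springs A,B series: k_AB = 1/(1/6.1387+1/19) = 4.6396 N/mm; parallel with C: k_eq = 4.6396+20 = 24.64 N/mm
δ = F/k_eq = 327/24.64 = 13.271 mm

13.3 mm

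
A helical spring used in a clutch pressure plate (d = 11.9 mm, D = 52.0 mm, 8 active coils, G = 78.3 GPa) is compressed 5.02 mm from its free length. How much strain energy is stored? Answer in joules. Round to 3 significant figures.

2.20 J

k = Gd⁴/(8D³N_a) = (78.3×10³)(11.9⁴)/(8·52.0³·8) = 174.49 N/mm
U = ½kδ² = 0.5 × 174.49 × 5.02² = 2198.6 N·mm = 2.1986 J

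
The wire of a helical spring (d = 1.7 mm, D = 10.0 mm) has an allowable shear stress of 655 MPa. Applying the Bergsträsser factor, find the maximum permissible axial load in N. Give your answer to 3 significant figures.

C = D/d = 10.0/1.7 = 5.8824
K_B = (4C+2)/(4C−3) = 25.529/20.529 = 1.2436
τ_max = K·8FD/(πd³) → F_max = τ_allow·πd³/(8DK)
F_max = 655·π·1.7³/(8·10.0·1.2436) = 10110/99.484 = 101.62 N

102 N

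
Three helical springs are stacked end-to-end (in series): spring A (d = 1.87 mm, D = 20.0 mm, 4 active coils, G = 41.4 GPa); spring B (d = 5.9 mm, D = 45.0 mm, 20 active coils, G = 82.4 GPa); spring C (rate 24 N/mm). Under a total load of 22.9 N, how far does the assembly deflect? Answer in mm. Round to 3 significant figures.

15.9 mm

k_A = Gd⁴/(8D³N_a) = (41.4×10³)(1.87⁴)/(8·20.0³·4) = 1.9775 N/mm
k_B = Gd⁴/(8D³N_a) = (82.4×10³)(5.9⁴)/(8·45.0³·20) = 6.8482 N/mm
Series: 1/k_eq = 1/1.9775 + 1/6.8482 + 1/24 = 0.69337; k_eq = 1.4422 N/mm
δ = F/k_eq = 22.9/1.4422 = 15.878 mm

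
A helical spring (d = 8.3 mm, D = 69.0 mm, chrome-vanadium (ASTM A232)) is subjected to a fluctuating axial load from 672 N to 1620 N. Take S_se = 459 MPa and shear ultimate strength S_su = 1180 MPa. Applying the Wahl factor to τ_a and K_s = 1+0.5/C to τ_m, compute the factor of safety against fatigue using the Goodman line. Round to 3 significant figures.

C = D/d = 69.0/8.3 = 8.3133; K_W = (4C−1)/(4C−4)+0.615/C = 1.1765; K_s = 1+0.5/C = 1.0601
F_a = (F_max−F_min)/2 = 474 N; F_m = (F_max+F_min)/2 = 1146 N
τ_a = K_W·8F_aD/(πd³) = 1.1765 × 145.66 = 171.37 MPa
τ_m = K_s·8F_mD/(πd³) = 1.0601 × 352.16 = 373.34 MPa
Goodman: 1/n_f = τ_a/S_se + τ_m/S_su = 171.37/459 + 373.34/1180 = 0.37336 + 0.31639 = 0.68975
n_f = 1/0.68975 = 1.45

1.45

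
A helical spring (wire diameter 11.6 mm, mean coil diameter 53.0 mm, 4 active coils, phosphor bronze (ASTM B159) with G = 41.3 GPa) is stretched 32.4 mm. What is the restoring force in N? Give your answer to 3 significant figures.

k = Gd⁴/(8D³N_a) = (41.3×10³)(11.6⁴)/(8·53.0³·4) = 156.97 N/mm
F = k·δ = 156.97 × 32.4 = 5085.7 N

5090 N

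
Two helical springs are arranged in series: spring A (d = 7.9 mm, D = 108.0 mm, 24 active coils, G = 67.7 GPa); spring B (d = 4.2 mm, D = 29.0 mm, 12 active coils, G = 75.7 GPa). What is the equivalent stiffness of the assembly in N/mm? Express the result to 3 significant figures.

0.984 N/mm

k_A = Gd⁴/(8D³N_a) = (67.7×10³)(7.9⁴)/(8·108.0³·24) = 1.0902 N/mm
k_B = Gd⁴/(8D³N_a) = (75.7×10³)(4.2⁴)/(8·29.0³·12) = 10.061 N/mm
Series: 1/k_eq = 1/1.0902 + 1/10.061 = 1.0166; k_eq = 0.98365 N/mm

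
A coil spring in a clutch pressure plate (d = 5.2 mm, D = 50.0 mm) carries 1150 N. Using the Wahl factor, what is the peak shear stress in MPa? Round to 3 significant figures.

1200 MPa

Spring index C = D/d = 50.0/5.2 = 9.6154
K_W = (4C−1)/(4C−4) + 0.615/C = 37.462/34.462 + 0.0640 = 1.1510
τ₀ = 8FD/(πd³) = 8·1150·50.0/(π·5.2³) = 460000/441.73 = 1041.4 MPa
τ_max = K·τ₀ = 1.1510 × 1041.4 = 1198.6 MPa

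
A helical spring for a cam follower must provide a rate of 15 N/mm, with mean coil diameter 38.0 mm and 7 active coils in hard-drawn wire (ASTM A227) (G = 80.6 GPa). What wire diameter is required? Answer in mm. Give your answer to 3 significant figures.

d = (8D³N_a·k / G)^(1/4) = (8·38.0³·7·15 / (80.6×10³))^0.25
  = (571.87)^0.25 = 4.8902 mm

4.89 mm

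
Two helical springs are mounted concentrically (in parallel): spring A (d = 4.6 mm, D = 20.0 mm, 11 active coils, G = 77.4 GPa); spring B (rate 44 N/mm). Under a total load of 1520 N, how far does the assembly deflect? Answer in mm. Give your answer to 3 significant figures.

k_A = Gd⁴/(8D³N_a) = (77.4×10³)(4.6⁴)/(8·20.0³·11) = 49.227 N/mm
Parallel: k_eq = 49.227 + 44 = 93.227 N/mm
δ = F/k_eq = 1520/93.227 = 16.304 mm

16.3 mm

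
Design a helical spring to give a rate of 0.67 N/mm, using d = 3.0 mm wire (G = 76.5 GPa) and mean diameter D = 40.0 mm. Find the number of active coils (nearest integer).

N_a = Gd⁴/(8D³k) = (76.5×10³ × 3.0⁴)/(8 × 40.0³ × 0.67)
    = 6.1965e+06 / 343040 = 18.06 → 18 coils

18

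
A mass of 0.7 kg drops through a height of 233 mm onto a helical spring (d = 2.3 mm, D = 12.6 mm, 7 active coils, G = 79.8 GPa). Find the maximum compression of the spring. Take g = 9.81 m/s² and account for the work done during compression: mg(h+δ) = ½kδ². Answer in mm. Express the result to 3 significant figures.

13.0 mm

k = Gd⁴/(8D³N_a) = (79.8×10³)(2.3⁴)/(8·12.6³·7) = 19.935 N/mm
W = mg = 0.7 × 9.81 = 6.867 N
½kδ² − Wδ − Wh = 0 → δ = (W + √(W² + 2kWh))/k
δ = (6.867 + √(47.156 + 63792.2))/19.935 = (6.867 + 252.66)/19.935 = 13.019 mm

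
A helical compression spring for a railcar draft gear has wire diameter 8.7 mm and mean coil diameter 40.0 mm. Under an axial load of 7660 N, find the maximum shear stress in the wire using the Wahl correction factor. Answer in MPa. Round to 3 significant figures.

1590 MPa

Spring index C = D/d = 40.0/8.7 = 4.5977
K_W = (4C−1)/(4C−4) + 0.615/C = 17.391/14.391 + 0.1338 = 1.3422
τ₀ = 8FD/(πd³) = 8·7660·40.0/(π·8.7³) = 2.4512e+06/2068.7 = 1184.9 MPa
τ_max = K·τ₀ = 1.3422 × 1184.9 = 1590.4 MPa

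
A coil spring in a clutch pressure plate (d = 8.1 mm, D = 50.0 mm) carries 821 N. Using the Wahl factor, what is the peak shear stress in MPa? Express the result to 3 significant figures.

Spring index C = D/d = 50.0/8.1 = 6.1728
K_W = (4C−1)/(4C−4) + 0.615/C = 23.691/20.691 + 0.0996 = 1.2446
τ₀ = 8FD/(πd³) = 8·821·50.0/(π·8.1³) = 328400/1669.6 = 196.7 MPa
τ_max = K·τ₀ = 1.2446 × 196.7 = 244.81 MPa

245 MPa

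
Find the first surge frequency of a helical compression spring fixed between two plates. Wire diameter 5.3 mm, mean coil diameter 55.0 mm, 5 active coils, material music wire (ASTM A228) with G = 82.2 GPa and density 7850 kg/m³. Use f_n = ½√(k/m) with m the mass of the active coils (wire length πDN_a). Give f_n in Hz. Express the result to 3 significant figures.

k = Gd⁴/(8D³N_a) = (82.2×10³)(5.3⁴)/(8·55.0³·5) = 9.746 N/mm = 9746 N/m
Wire length L = πDN_a = π·55.0·5 = 863.94 mm
m = ρ·(πd²/4)·L = 7850 × 22.062×10⁻⁶ m² × 0.86394 m = 0.14962 kg
f_n = ½√(k/m) = 0.5·√(9746/0.14962) = 0.5·√(65138) = 127.61 Hz

128 Hz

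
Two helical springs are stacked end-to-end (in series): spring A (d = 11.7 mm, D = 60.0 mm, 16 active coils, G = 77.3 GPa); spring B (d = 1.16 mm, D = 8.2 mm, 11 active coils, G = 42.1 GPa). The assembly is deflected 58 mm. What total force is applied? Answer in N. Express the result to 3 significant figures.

88.5 N

k_A = Gd⁴/(8D³N_a) = (77.3×10³)(11.7⁴)/(8·60.0³·16) = 52.391 N/mm
k_B = Gd⁴/(8D³N_a) = (42.1×10³)(1.16⁴)/(8·8.2³·11) = 1.571 N/mm
Series: 1/k_eq = 1/52.391 + 1/1.571 = 0.6556; k_eq = 1.5253 N/mm
F = k_eq·δ = 1.5253·58 = 88.468 N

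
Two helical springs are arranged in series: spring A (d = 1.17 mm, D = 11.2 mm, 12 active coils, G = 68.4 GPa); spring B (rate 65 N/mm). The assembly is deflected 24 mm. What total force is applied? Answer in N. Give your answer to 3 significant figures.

k_A = Gd⁴/(8D³N_a) = (68.4×10³)(1.17⁴)/(8·11.2³·12) = 0.95033 N/mm
Series: 1/k_eq = 1/0.95033 + 1/65 = 1.0677; k_eq = 0.93664 N/mm
F = k_eq·δ = 0.93664·24 = 22.479 N

22.5 N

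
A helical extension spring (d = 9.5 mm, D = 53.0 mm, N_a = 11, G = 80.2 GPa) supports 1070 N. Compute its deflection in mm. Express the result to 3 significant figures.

k = Gd⁴/(8D³N_a) = (80.2×10³)(9.5⁴)/(8·53.0³·11) = 49.861 N/mm
δ = F/k = 1070 / 49.861 = 21.46 mm

21.5 mm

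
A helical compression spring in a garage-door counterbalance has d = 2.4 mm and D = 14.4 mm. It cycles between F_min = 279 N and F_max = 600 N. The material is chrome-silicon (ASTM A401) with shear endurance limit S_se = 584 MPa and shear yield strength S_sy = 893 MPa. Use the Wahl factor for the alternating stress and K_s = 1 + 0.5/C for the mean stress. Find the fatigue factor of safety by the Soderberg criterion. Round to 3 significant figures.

0.430

C = D/d = 14.4/2.4 = 6.0000; K_W = (4C−1)/(4C−4)+0.615/C = 1.2525; K_s = 1+0.5/C = 1.0833
F_a = (F_max−F_min)/2 = 160.5 N; F_m = (F_max+F_min)/2 = 439.5 N
τ_a = K_W·8F_aD/(πd³) = 1.2525 × 425.74 = 533.24 MPa
τ_m = K_s·8F_mD/(πd³) = 1.0833 × 1165.8 = 1263 MPa
Soderberg: 1/n_f = τ_a/S_se + τ_m/S_sy = 533.24/584 + 1263/893 = 0.91308 + 1.41429 = 2.3274
n_f = 1/2.3274 = 0.4297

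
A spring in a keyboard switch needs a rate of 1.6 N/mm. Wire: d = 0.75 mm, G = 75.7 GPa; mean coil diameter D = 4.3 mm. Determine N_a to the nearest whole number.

N_a = Gd⁴/(8D³k) = (75.7×10³ × 0.75⁴)/(8 × 4.3³ × 1.6)
    = 23952 / 1017.69 = 23.54 → 24 coils

24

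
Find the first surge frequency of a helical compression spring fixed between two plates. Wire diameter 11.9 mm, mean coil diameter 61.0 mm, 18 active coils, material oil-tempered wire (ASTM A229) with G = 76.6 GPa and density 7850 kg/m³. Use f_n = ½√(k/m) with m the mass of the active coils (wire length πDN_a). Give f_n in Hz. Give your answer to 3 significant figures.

62.5 Hz

k = Gd⁴/(8D³N_a) = (76.6×10³)(11.9⁴)/(8·61.0³·18) = 46.996 N/mm = 46996 N/m
Wire length L = πDN_a = π·61.0·18 = 3449.5 mm
m = ρ·(πd²/4)·L = 7850 × 111.22×10⁻⁶ m² × 3.4495 m = 3.0117 kg
f_n = ½√(k/m) = 0.5·√(46996/3.0117) = 0.5·√(15605) = 62.46 Hz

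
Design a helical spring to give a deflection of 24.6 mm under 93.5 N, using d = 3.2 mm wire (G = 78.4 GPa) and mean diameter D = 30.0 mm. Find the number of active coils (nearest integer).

Required rate k = F/δ = 93.5/24.6 = 3.8008 N/mm
N_a = Gd⁴/(8D³k) = (78.4×10³ × 3.2⁴)/(8 × 30.0³ × 3.8008)
    = 8.22084e+06 / 820976 = 10.01 → 10 coils

10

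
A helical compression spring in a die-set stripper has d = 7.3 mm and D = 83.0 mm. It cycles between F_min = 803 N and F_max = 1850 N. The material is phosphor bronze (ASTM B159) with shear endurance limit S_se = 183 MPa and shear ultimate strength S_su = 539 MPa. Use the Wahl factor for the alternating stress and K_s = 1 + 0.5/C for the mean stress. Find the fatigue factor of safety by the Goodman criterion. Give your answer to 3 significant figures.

C = D/d = 83.0/7.3 = 11.3699; K_W = (4C−1)/(4C−4)+0.615/C = 1.1264; K_s = 1+0.5/C = 1.0440
F_a = (F_max−F_min)/2 = 523.5 N; F_m = (F_max+F_min)/2 = 1326.5 N
τ_a = K_W·8F_aD/(πd³) = 1.1264 × 284.42 = 320.38 MPa
τ_m = K_s·8F_mD/(πd³) = 1.0440 × 720.7 = 752.4 MPa
Goodman: 1/n_f = τ_a/S_se + τ_m/S_su = 320.38/183 + 752.4/539 = 1.75071 + 1.39591 = 3.1466
n_f = 1/3.1466 = 0.3178

0.318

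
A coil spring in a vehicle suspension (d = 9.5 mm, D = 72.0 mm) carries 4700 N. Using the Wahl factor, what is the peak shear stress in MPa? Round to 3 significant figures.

1200 MPa

Spring index C = D/d = 72.0/9.5 = 7.5789
K_W = (4C−1)/(4C−4) + 0.615/C = 29.316/26.316 + 0.0811 = 1.1951
τ₀ = 8FD/(πd³) = 8·4700·72.0/(π·9.5³) = 2.7072e+06/2693.5 = 1005.1 MPa
τ_max = K·τ₀ = 1.1951 × 1005.1 = 1201.2 MPa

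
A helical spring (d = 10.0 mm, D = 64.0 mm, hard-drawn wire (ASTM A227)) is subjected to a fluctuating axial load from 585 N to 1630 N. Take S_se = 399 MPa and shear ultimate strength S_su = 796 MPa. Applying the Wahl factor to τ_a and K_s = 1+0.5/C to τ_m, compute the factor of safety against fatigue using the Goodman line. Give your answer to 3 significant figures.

C = D/d = 64.0/10.0 = 6.4000; K_W = (4C−1)/(4C−4)+0.615/C = 1.2350; K_s = 1+0.5/C = 1.0781
F_a = (F_max−F_min)/2 = 522.5 N; F_m = (F_max+F_min)/2 = 1107.5 N
τ_a = K_W·8F_aD/(πd³) = 1.2350 × 85.154 = 105.16 MPa
τ_m = K_s·8F_mD/(πd³) = 1.0781 × 180.49 = 194.6 MPa
Goodman: 1/n_f = τ_a/S_se + τ_m/S_su = 105.16/399 + 194.6/796 = 0.26357 + 0.24447 = 0.50804
n_f = 1/0.50804 = 1.968

1.97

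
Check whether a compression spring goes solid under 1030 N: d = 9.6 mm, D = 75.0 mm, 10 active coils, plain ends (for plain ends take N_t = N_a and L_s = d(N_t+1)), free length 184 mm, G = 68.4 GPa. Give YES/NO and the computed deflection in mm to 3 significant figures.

k = Gd⁴/(8D³N_a) = (68.4×10³)(9.6⁴)/(8·75.0³·10) = 17.213 N/mm
N_t = 10; L_s = 9.6·11 = 105.6 mm; δ_solid = L₀ − L_s = 184 − 105.6 = 78.4 mm
δ = F/k = 1030/17.213 = 59.837 mm
δ < δ_solid → spring does not go solid

NO, δ = 59.8 mm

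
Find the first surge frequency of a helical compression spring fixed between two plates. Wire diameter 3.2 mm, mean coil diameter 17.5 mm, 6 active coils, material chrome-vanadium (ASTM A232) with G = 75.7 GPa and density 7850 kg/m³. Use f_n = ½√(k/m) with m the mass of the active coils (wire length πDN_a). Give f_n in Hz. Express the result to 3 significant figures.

609 Hz

k = Gd⁴/(8D³N_a) = (75.7×10³)(3.2⁴)/(8·17.5³·6) = 30.856 N/mm = 30856 N/m
Wire length L = πDN_a = π·17.5·6 = 329.87 mm
m = ρ·(πd²/4)·L = 7850 × 8.0425×10⁻⁶ m² × 0.32987 m = 0.020826 kg
f_n = ½√(k/m) = 0.5·√(30856/0.020826) = 0.5·√(1.4816e+06) = 608.61 Hz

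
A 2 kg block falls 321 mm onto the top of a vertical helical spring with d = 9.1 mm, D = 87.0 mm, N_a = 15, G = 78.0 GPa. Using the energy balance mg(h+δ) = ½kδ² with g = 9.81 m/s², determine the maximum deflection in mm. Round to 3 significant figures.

k = Gd⁴/(8D³N_a) = (78.0×10³)(9.1⁴)/(8·87.0³·15) = 6.7689 N/mm
W = mg = 2 × 9.81 = 19.62 N
½kδ² − Wδ − Wh = 0 → δ = (W + √(W² + 2kWh))/k
δ = (19.62 + √(384.94 + 85261.9))/6.7689 = (19.62 + 292.65)/6.7689 = 46.133 mm

46.1 mm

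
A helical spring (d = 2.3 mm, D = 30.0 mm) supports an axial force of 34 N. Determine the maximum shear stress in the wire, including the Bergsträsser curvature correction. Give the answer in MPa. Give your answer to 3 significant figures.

Spring index C = D/d = 30.0/2.3 = 13.0435
K_B = (4C+2)/(4C−3) = 54.174/49.174 = 1.1017
τ₀ = 8FD/(πd³) = 8·34·30.0/(π·2.3³) = 8160/38.224 = 213.48 MPa
τ_max = K·τ₀ = 1.1017 × 213.48 = 235.19 MPa

235 MPa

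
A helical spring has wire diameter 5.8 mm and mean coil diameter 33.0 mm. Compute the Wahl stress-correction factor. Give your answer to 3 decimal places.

1.268

C = D/d = 33.0/5.8 = 5.6897
K_W = (4C−1)/(4C−4) + 0.615/C = 21.759/18.759 + 0.1081 = 1.2680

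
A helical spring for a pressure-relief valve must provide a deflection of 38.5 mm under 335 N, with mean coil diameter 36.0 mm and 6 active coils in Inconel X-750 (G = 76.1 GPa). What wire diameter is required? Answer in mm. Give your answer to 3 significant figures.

Required rate k = F/δ = 335/38.5 = 8.7013 N/mm
d = (8D³N_a·k / G)^(1/4) = (8·36.0³·6·8.7013 / (76.1×10³))^0.25
  = (256.06)^0.25 = 4.0002 mm

4.00 mm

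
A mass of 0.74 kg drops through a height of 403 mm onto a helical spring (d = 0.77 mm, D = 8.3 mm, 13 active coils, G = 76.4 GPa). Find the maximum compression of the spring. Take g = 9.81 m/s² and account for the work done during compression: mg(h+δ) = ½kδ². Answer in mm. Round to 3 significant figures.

k = Gd⁴/(8D³N_a) = (76.4×10³)(0.77⁴)/(8·8.3³·13) = 0.45164 N/mm
W = mg = 0.74 × 9.81 = 7.2594 N
½kδ² − Wδ − Wh = 0 → δ = (W + √(W² + 2kWh))/k
δ = (7.2594 + √(52.699 + 2642.56))/0.45164 = (7.2594 + 51.916)/0.45164 = 131.02 mm

131 mm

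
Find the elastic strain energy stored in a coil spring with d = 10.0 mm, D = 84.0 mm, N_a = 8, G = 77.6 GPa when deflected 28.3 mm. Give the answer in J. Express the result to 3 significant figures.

8.19 J

k = Gd⁴/(8D³N_a) = (77.6×10³)(10.0⁴)/(8·84.0³·8) = 20.457 N/mm
U = ½kδ² = 0.5 × 20.457 × 28.3² = 8191.9 N·mm = 8.1919 J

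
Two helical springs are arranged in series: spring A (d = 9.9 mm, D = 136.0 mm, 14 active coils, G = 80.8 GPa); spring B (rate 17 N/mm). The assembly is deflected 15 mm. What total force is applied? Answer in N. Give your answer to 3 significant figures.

k_A = Gd⁴/(8D³N_a) = (80.8×10³)(9.9⁴)/(8·136.0³·14) = 2.755 N/mm
Series: 1/k_eq = 1/2.755 + 1/17 = 0.4218; k_eq = 2.3708 N/mm
F = k_eq·δ = 2.3708·15 = 35.562 N

35.6 N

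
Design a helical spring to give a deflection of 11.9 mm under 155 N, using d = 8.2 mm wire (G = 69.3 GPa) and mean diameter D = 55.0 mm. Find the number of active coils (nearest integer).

18

Required rate k = F/δ = 155/11.9 = 13.025 N/mm
N_a = Gd⁴/(8D³k) = (69.3×10³ × 8.2⁴)/(8 × 55.0³ × 13.025)
    = 3.1332e+08 / 1.73366e+07 = 18.07 → 18 coils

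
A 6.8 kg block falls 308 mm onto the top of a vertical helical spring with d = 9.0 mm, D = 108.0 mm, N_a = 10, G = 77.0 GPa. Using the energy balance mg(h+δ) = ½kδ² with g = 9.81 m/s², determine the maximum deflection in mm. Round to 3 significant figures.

k = Gd⁴/(8D³N_a) = (77.0×10³)(9.0⁴)/(8·108.0³·10) = 5.013 N/mm
W = mg = 6.8 × 9.81 = 66.708 N
½kδ² − Wδ − Wh = 0 → δ = (W + √(W² + 2kWh))/k
δ = (66.708 + √(4450 + 205996))/5.013 = (66.708 + 458.74)/5.013 = 104.82 mm

105 mm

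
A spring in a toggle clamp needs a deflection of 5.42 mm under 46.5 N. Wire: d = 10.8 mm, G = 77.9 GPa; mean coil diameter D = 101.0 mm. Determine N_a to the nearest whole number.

Required rate k = F/δ = 46.5/5.42 = 8.5793 N/mm
N_a = Gd⁴/(8D³k) = (77.9×10³ × 10.8⁴)/(8 × 101.0³ × 8.5793)
    = 1.05982e+09 / 7.07144e+07 = 14.99 → 15 coils

15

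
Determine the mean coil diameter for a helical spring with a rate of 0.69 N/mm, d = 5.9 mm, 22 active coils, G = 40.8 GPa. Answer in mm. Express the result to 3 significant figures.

74.1 mm

D = (Gd⁴/(8N_a·k))^(1/3) = (40.8×10³·5.9⁴/(8·22·0.69))^(1/3)
  = (407105)^(1/3) = 74.1143 mm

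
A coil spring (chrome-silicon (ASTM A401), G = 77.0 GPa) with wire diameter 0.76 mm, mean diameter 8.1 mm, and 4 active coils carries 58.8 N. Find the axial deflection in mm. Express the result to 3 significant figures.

k = Gd⁴/(8D³N_a) = (77.0×10³)(0.76⁴)/(8·8.1³·4) = 1.5106 N/mm
δ = F/k = 58.8 / 1.5106 = 38.926 mm

38.9 mm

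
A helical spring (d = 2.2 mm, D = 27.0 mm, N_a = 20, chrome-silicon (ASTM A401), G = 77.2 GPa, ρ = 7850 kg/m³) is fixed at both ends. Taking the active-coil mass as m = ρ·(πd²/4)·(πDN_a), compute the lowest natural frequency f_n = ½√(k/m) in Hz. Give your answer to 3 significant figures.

k = Gd⁴/(8D³N_a) = (77.2×10³)(2.2⁴)/(8·27.0³·20) = 0.57424 N/mm = 574.24 N/m
Wire length L = πDN_a = π·27.0·20 = 1696.5 mm
m = ρ·(πd²/4)·L = 7850 × 3.8013×10⁻⁶ m² × 1.6965 m = 0.050623 kg
f_n = ½√(k/m) = 0.5·√(574.24/0.050623) = 0.5·√(11344) = 53.253 Hz

53.3 Hz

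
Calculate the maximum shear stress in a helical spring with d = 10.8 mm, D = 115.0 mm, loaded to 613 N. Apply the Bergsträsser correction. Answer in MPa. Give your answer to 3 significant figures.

161 MPa

Spring index C = D/d = 115.0/10.8 = 10.6481
K_B = (4C+2)/(4C−3) = 44.593/39.593 = 1.1263
τ₀ = 8FD/(πd³) = 8·613·115.0/(π·10.8³) = 563960/3957.5 = 142.5 MPa
τ_max = K·τ₀ = 1.1263 × 142.5 = 160.5 MPa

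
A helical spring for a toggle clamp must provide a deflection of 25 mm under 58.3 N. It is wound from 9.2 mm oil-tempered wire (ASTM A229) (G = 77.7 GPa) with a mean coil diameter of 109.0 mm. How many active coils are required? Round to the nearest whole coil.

23

Required rate k = F/δ = 58.3/25 = 2.332 N/mm
N_a = Gd⁴/(8D³k) = (77.7×10³ × 9.2⁴)/(8 × 109.0³ × 2.332)
    = 5.56637e+08 / 2.41601e+07 = 23.04 → 23 coils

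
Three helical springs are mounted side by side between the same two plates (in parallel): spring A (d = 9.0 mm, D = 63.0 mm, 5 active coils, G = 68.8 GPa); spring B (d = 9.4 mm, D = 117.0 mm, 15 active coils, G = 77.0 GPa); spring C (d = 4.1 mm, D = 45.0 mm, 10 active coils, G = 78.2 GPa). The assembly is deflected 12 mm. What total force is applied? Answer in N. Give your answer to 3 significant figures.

615 N

k_A = Gd⁴/(8D³N_a) = (68.8×10³)(9.0⁴)/(8·63.0³·5) = 45.131 N/mm
k_B = Gd⁴/(8D³N_a) = (77.0×10³)(9.4⁴)/(8·117.0³·15) = 3.128 N/mm
k_C = Gd⁴/(8D³N_a) = (78.2×10³)(4.1⁴)/(8·45.0³·10) = 3.0312 N/mm
Parallel: k_eq = 45.131 + 3.128 + 3.0312 = 51.29 N/mm
F = k_eq·δ = 51.29·12 = 615.48 N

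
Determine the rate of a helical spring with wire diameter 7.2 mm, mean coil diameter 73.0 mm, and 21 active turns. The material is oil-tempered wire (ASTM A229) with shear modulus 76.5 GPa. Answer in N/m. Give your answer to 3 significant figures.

k = Gd⁴/(8D³N_a) = (76.5×10³ × 7.2⁴) / (8 × 73.0³ × 21)
  = 2.05585e+08 / 6.53549e+07 = 3.1457 N/mm = 3145.7 N/m

3150 N/m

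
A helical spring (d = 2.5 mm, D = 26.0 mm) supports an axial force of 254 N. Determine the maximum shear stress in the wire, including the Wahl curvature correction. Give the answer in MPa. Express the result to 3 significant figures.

1230 MPa

Spring index C = D/d = 26.0/2.5 = 10.4000
K_W = (4C−1)/(4C−4) + 0.615/C = 40.600/37.600 + 0.0591 = 1.1389
τ₀ = 8FD/(πd³) = 8·254·26.0/(π·2.5³) = 52832/49.087 = 1076.3 MPa
τ_max = K·τ₀ = 1.1389 × 1076.3 = 1225.8 MPa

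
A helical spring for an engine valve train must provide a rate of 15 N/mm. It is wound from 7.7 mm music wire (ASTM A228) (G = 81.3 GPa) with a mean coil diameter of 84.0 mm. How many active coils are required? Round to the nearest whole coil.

N_a = Gd⁴/(8D³k) = (81.3×10³ × 7.7⁴)/(8 × 84.0³ × 15)
    = 2.85794e+08 / 7.11245e+07 = 4.018 → 4 coils

4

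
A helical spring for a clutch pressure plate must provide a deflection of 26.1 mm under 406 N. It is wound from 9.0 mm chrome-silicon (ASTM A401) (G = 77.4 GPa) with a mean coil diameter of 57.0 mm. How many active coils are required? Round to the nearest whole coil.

Required rate k = F/δ = 406/26.1 = 15.556 N/mm
N_a = Gd⁴/(8D³k) = (77.4×10³ × 9.0⁴)/(8 × 57.0³ × 15.556)
    = 5.07821e+08 / 2.30462e+07 = 22.03 → 22 coils

22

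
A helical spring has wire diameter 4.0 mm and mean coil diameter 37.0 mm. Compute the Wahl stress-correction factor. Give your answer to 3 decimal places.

C = D/d = 37.0/4.0 = 9.2500
K_W = (4C−1)/(4C−4) + 0.615/C = 36.000/33.000 + 0.0665 = 1.1574

1.157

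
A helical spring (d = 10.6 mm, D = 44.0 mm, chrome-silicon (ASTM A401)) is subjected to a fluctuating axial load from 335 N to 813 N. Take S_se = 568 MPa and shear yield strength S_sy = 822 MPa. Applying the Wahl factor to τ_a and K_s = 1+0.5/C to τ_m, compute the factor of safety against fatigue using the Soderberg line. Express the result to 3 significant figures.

7.78

C = D/d = 44.0/10.6 = 4.1509; K_W = (4C−1)/(4C−4)+0.615/C = 1.3862; K_s = 1+0.5/C = 1.1205
F_a = (F_max−F_min)/2 = 239 N; F_m = (F_max+F_min)/2 = 574 N
τ_a = K_W·8F_aD/(πd³) = 1.3862 × 22.484 = 31.167 MPa
τ_m = K_s·8F_mD/(πd³) = 1.1205 × 53.999 = 60.504 MPa
Soderberg: 1/n_f = τ_a/S_se + τ_m/S_sy = 31.167/568 + 60.504/822 = 0.05487 + 0.07361 = 0.12848
n_f = 1/0.12848 = 7.784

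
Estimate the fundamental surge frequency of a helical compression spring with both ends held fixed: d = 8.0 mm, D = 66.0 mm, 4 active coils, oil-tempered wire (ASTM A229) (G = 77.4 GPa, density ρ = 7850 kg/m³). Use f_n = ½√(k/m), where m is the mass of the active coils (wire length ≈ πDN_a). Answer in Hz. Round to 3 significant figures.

k = Gd⁴/(8D³N_a) = (77.4×10³)(8.0⁴)/(8·66.0³·4) = 34.46 N/mm = 34460 N/m
Wire length L = πDN_a = π·66.0·4 = 829.38 mm
m = ρ·(πd²/4)·L = 7850 × 50.265×10⁻⁶ m² × 0.82938 m = 0.32726 kg
f_n = ½√(k/m) = 0.5·√(34460/0.32726) = 0.5·√(1.053e+05) = 162.25 Hz

162 Hz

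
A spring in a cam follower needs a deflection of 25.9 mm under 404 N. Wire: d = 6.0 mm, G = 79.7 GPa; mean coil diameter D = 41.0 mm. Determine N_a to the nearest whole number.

12

Required rate k = F/δ = 404/25.9 = 15.598 N/mm
N_a = Gd⁴/(8D³k) = (79.7×10³ × 6.0⁴)/(8 × 41.0³ × 15.598)
    = 1.03291e+08 / 8.60049e+06 = 12.01 → 12 coils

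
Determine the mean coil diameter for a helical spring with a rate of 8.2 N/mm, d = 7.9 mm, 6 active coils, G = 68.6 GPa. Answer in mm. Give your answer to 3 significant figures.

D = (Gd⁴/(8N_a·k))^(1/3) = (68.6×10³·7.9⁴/(8·6·8.2))^(1/3)
  = (678856)^(1/3) = 87.8872 mm

87.9 mm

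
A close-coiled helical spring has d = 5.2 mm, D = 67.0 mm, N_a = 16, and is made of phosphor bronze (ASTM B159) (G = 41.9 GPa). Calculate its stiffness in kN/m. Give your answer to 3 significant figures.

k = Gd⁴/(8D³N_a) = (41.9×10³ × 5.2⁴) / (8 × 67.0³ × 16)
  = 3.06357e+07 / 3.84977e+07 = 0.79578 N/mm

0.796 kN/m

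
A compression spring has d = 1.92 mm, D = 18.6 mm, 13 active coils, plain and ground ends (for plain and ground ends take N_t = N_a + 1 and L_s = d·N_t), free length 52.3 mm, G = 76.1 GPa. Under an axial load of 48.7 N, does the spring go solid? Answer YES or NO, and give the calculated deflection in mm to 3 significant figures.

k = Gd⁴/(8D³N_a) = (76.1×10³)(1.92⁴)/(8·18.6³·13) = 1.5453 N/mm
N_t = 14; L_s = 1.92·14 = 26.88 mm; δ_solid = L₀ − L_s = 52.3 − 26.88 = 25.42 mm
δ = F/k = 48.7/1.5453 = 31.515 mm
δ ≥ δ_solid → spring goes solid

YES, δ = 31.5 mm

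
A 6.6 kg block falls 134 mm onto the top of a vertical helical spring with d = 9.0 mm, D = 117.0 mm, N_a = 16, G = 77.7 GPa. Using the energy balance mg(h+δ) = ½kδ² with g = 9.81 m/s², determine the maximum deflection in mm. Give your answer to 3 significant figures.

114 mm

k = Gd⁴/(8D³N_a) = (77.7×10³)(9.0⁴)/(8·117.0³·16) = 2.4867 N/mm
W = mg = 6.6 × 9.81 = 64.746 N
½kδ² − Wδ − Wh = 0 → δ = (W + √(W² + 2kWh))/k
δ = (64.746 + √(4192 + 43149.1))/2.4867 = (64.746 + 217.58)/2.4867 = 113.53 mm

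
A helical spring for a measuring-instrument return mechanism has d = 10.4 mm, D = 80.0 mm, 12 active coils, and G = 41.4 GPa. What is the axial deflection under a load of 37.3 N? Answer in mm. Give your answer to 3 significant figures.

3.79 mm

k = Gd⁴/(8D³N_a) = (41.4×10³)(10.4⁴)/(8·80.0³·12) = 9.8535 N/mm
δ = F/k = 37.3 / 9.8535 = 3.7854 mm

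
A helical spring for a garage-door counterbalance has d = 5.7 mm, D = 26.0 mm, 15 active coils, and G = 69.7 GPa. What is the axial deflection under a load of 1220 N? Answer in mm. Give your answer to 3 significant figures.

35.0 mm

k = Gd⁴/(8D³N_a) = (69.7×10³)(5.7⁴)/(8·26.0³·15) = 34.884 N/mm
δ = F/k = 1220 / 34.884 = 34.973 mm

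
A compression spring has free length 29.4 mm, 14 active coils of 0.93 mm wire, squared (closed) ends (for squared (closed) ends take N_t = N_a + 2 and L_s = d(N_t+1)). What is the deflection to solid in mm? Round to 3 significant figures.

N_t = 16; L_s = 0.93·17 = 15.81 mm
δ_solid = L₀ − L_s = 29.4 − 15.81 = 13.59 mm

13.6 mm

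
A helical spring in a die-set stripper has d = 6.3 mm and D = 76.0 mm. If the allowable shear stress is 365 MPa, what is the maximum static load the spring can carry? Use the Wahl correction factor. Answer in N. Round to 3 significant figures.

422 N

C = D/d = 76.0/6.3 = 12.0635
K_W = (4C−1)/(4C−4) + 0.615/C = 47.254/44.254 + 0.0510 = 1.1188
τ_max = K·8FD/(πd³) → F_max = τ_allow·πd³/(8DK)
F_max = 365·π·6.3³/(8·76.0·1.1188) = 2.8672e+05/680.21 = 421.52 N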